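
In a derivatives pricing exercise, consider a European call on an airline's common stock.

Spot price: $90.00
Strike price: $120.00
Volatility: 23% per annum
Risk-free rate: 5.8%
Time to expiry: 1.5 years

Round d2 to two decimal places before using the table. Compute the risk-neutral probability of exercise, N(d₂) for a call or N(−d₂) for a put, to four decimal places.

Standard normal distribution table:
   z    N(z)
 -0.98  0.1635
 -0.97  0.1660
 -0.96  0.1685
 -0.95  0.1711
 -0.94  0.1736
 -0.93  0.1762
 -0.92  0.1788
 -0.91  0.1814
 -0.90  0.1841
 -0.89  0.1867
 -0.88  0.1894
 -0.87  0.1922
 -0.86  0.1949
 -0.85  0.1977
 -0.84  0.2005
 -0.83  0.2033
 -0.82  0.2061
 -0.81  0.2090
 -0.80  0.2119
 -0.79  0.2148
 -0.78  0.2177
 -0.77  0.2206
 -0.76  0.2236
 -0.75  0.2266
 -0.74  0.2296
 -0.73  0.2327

0.1977

T = 1.5;  σ√T = 0.2817
d₁ = [ln(90/120) + (0.058 + ½·0.23²)·1.5] / (σ√T) = (-0.2877 + 0.1267) / 0.2817 = -0.5716 ⇒ -0.57
d₂ = -0.5716 − 0.2817 = -0.8533 ⇒ -0.85
Pr(exercise) under Q = N(d₂) = 0.1977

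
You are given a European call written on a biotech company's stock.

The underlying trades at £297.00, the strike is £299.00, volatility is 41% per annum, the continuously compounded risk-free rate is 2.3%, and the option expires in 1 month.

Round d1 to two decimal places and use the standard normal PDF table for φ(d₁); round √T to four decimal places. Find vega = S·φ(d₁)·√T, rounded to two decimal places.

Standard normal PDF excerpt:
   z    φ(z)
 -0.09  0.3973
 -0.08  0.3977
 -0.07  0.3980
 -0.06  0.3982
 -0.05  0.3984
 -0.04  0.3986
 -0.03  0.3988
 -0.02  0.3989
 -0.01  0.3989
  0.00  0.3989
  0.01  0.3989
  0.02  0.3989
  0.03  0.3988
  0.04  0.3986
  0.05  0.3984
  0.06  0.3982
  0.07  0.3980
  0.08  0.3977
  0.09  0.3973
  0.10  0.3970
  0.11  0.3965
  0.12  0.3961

σ√T = 0.41 × 0.2887 = 0.1184
d₁ = [ln(297/299) + (0.023 + 0.41²/2)·0.08333] / 0.1184 = [-0.0067 + 0.0089] / 0.1184 = 0.0187 ≈ 0.02
√T = √0.08333 = 0.2887
φ(d₁) = φ(0.02) = 0.3989
vega = S·φ(d₁)·√T = 297·0.3989·0.2887 = 34.2032
(The put has the same vega.)

34.20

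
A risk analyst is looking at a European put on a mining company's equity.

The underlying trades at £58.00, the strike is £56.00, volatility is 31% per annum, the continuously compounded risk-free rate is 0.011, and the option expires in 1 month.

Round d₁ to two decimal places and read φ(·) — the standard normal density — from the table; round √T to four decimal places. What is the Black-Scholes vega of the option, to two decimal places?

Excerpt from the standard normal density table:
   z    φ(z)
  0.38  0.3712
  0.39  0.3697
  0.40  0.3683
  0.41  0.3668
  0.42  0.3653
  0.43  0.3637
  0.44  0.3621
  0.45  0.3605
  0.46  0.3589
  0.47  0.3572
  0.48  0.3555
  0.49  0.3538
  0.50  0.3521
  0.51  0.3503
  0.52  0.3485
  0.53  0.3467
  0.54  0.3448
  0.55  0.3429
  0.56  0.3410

T = 0.08333;  σ√T = 0.0895
d₁ = [ln(58/56) + (0.011 + 0.31²/2)·0.08333] / 0.0895 = [0.0351 + 0.0049] / 0.0895 = 0.4471 ⇒ 0.45
√T = √0.08333 = 0.2887
φ(d₁) = φ(0.45) = 0.3605
vega = S·φ(d₁)·√T = 58·0.3605·0.2887 = 6.0364

6.04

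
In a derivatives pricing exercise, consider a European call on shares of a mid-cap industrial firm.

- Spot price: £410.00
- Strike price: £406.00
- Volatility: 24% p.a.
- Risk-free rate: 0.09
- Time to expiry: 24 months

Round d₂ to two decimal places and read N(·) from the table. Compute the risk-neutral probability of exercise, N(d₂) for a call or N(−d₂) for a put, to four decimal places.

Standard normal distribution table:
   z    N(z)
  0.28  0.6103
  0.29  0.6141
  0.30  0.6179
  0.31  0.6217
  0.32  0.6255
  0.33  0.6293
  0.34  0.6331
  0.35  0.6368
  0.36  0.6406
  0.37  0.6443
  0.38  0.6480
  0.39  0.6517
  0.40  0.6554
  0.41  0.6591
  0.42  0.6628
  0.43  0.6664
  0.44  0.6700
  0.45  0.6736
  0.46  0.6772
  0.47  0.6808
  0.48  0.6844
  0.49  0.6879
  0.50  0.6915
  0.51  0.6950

σ√T = 0.24 × 1.4142 = 0.3394
ln(S/K) + (r + σ²/2)T = ln(410/406) + (0.09 + 0.24²/2)·2 = 0.0098 + 0.2376 = 0.2474
d₁ = 0.2474 / 0.3394 = 0.7289 ≈ 0.73
d₂ = d₁ − σ√T = 0.7289 − 0.3394 = 0.3895 ≈ 0.39
Risk-neutral Pr[S_T > K] = N(d₂) = N(0.39) = 0.6517

0.6517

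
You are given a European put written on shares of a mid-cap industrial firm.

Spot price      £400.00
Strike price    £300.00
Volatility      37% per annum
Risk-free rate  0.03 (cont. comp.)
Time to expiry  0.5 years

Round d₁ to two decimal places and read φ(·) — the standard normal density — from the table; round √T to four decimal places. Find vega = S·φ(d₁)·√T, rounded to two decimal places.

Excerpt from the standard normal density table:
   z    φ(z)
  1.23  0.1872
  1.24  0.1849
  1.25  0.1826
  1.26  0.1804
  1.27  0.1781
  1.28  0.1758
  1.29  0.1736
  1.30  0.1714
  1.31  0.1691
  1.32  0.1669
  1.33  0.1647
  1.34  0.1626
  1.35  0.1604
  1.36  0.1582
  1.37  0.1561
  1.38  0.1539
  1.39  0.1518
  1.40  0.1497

49.10

σ√T = 0.37·√0.5 = 0.2616
d₁ = [ln(400/300) + (0.03 + 0.37²/2)·0.5] / 0.2616 = [0.2877 + 0.0492] / 0.2616 = 1.2877 ⇒ 1.29
√T = √0.5 = 0.7071
φ(d₁) = φ(1.29) = 0.1736
vega = S·φ(d₁)·√T = 400·0.1736·0.7071 = 49.1010
(The call has the same vega.)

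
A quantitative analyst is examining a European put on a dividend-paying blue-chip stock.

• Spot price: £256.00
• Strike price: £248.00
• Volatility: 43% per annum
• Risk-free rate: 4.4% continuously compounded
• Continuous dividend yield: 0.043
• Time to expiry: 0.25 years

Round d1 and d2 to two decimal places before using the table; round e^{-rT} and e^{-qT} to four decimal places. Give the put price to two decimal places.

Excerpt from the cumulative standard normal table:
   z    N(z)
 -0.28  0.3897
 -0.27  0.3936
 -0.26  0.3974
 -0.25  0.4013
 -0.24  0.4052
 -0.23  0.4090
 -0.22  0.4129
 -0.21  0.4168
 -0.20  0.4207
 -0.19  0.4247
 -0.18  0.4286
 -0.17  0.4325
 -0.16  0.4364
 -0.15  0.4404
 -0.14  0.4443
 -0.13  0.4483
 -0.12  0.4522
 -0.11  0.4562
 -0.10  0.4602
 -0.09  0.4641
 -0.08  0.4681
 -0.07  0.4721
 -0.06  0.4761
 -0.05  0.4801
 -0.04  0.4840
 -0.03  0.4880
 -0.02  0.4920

£18.08

σ√T = 0.43 × 0.5000 = 0.2150
ln(S/K) + (r − q + σ²/2)T = ln(256/248) + (0.044 − 0.043 + 0.43²/2)·0.25 = 0.0317 + 0.0234 = 0.0551
d₁ = 0.0551 / 0.2150 = 0.2563 ≈ 0.26
d₂ = d₁ − σ√T = 0.2563 − 0.2150 = 0.0413 ≈ 0.04
e^(−qT) = e^(−0.043·0.25) = 0.9893;  e^(−rT) = e^(−0.044·0.25) = 0.9891
N(−d₂) = N(-0.04) = 0.4840;  N(−d₁) = N(-0.26) = 0.3974
P = 248·0.9891·0.4840 − 256·0.9893·0.3974 = 118.7237 − 100.6458 = 18.0778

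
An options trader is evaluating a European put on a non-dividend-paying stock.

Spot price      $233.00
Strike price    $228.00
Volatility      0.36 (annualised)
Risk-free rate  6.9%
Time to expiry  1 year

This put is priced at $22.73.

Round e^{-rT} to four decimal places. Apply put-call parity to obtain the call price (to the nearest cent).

e^(−rT) = e^(−0.069·1) = 0.9333
Put-call parity: C − P = S − K·e^(−rT) = 233 − 228·0.9333 = 233 − 212.7924 = 20.2076
C = P + (C − P) = 22.73 + (20.2076) = 42.9376

$42.94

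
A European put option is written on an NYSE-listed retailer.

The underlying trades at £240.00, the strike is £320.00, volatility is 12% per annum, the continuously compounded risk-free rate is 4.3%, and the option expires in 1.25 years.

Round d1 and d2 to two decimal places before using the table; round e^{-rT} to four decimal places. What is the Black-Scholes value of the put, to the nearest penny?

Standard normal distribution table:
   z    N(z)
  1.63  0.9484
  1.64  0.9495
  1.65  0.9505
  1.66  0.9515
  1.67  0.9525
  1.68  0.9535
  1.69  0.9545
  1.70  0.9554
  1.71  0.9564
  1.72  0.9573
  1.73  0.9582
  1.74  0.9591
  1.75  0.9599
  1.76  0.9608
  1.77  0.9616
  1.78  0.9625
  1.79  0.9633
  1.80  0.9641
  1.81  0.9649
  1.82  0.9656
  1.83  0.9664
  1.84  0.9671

σ√T = 0.12·√1.25 = 0.1342
d₁ = [ln(240/320) + (0.043 + 0.12²/2)·1.25] / 0.1342 = [-0.2877 + 0.0628] / 0.1342 = -1.6765 ⇒ -1.68
d₂ = d₁ − σ√T = -1.6765 − 0.1342 = -1.8107 ⇒ -1.81
exp(−rT) = exp(−0.043·1.25) = 0.9477
N(−d₂) = N(1.81) = 0.9649;  N(−d₁) = N(1.68) = 0.9535
P = 320·0.9477·0.9649 − 240·0.9535 = 292.6194 − 228.8400 = 63.7794

£63.78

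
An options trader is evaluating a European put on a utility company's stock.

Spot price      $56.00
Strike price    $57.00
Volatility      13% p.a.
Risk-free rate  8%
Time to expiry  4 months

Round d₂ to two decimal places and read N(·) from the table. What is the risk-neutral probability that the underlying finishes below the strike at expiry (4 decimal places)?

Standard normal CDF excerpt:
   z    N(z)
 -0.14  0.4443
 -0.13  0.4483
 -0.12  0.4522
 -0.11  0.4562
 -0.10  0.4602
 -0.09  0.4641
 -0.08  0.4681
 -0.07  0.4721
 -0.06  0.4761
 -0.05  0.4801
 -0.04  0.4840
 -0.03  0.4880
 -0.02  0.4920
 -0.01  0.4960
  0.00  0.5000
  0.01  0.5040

0.4681

T = 0.3333;  σ√T = 0.0751
d₁ = [ln(56/57) + (0.08 + ½·0.13²)·0.3333] / (σ√T) = (-0.0177 + 0.0295) / 0.0751 = 0.1570 which rounds to 0.16
d₂ = 0.1570 − 0.0751 = 0.0819 which rounds to 0.08
Risk-neutral Pr[S_T < K] = N(−d₂) = N(-0.08) = 0.4681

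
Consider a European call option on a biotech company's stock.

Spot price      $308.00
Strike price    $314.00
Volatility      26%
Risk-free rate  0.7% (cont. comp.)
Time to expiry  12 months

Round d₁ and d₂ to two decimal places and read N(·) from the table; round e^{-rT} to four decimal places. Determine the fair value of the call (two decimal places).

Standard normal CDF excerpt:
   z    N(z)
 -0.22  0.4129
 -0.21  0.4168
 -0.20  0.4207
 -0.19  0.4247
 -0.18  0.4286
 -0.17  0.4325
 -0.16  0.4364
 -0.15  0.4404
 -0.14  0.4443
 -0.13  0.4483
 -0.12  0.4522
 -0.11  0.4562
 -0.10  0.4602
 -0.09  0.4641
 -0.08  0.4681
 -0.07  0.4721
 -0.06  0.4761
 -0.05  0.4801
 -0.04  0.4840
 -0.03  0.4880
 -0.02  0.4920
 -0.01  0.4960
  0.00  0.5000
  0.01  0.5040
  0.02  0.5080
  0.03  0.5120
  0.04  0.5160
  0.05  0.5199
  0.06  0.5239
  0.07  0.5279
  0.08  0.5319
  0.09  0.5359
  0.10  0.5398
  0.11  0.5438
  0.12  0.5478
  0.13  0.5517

$30.19

σ√T = 0.26 × 1.0000 = 0.2600
d₁ = [ln(308/314) + (0.007 + 0.26²/2)·1] / 0.2600 = [-0.0193 + 0.0408] / 0.2600 = 0.0827 → 0.08
d₂ = d₁ − σ√T = 0.0827 − 0.2600 = -0.1773 → -0.18
e^(−rT) = e^(−0.007·1) = 0.9930
C = 308·N(0.08) − 314·0.9930·N(-0.18) = 308·0.5319 − 314·0.9930·0.4286 = 163.8252 − 133.6383 = 30.1869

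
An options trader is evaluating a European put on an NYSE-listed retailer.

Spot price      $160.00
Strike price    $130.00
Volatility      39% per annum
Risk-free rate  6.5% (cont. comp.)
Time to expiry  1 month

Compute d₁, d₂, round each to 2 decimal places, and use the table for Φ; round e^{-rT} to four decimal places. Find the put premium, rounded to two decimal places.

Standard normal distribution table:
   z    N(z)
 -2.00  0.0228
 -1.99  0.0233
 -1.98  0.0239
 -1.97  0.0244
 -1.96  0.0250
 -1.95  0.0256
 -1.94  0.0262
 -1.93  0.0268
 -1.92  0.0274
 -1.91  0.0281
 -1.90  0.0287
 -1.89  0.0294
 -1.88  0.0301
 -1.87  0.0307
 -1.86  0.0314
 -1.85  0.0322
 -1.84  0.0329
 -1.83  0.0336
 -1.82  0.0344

$0.16

T = 0.08333;  σ√T = 0.1126
d₁ = [ln(160/130) + (0.065 + 0.39²/2)·0.08333] / 0.1126 = [0.2076 + 0.0118] / 0.1126 = 1.9487 which rounds to 1.95
d₂ = d₁ − σ√T = 1.9487 − 0.1126 = 1.8361 which rounds to 1.84
e^(−rT) = e^(−0.065·0.08333) = 0.9946
N(−d₂) = N(-1.84) = 0.0329;  N(−d₁) = N(-1.95) = 0.0256
P = 130·0.9946·0.0329 − 160·0.0256 = 4.2539 − 4.0960 = 0.1579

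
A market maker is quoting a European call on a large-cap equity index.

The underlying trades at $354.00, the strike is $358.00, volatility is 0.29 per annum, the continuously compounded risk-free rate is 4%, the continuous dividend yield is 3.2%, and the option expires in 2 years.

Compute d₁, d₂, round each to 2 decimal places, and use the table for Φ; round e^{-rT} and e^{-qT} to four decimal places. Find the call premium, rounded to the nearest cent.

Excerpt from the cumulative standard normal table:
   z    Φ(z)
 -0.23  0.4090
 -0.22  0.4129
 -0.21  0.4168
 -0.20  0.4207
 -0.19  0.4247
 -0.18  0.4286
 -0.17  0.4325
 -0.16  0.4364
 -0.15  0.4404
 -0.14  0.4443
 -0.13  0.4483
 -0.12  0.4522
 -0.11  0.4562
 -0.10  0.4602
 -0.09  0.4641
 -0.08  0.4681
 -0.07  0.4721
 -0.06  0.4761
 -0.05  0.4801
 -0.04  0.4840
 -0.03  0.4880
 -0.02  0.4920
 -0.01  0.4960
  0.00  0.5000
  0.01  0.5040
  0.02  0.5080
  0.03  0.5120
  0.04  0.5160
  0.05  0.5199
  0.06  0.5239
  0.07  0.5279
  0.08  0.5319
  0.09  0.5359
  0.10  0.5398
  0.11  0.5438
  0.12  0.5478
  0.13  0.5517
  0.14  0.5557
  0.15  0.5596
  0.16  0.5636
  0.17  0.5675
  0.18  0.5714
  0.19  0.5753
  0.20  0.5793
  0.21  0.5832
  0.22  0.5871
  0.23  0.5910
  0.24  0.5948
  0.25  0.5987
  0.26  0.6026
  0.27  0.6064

σ√T = 0.29·√2 = 0.4101
d₁ = [ln(354/358) + (0.04 − 0.032 + ½·0.29²)·2] / (σ√T) = (-0.0112 + 0.1001) / 0.4101 = 0.2167 which rounds to 0.22
d₂ = 0.2167 − 0.4101 = -0.1934 which rounds to -0.19
exp(−qT) = exp(−0.032·2) = 0.9380;  exp(−rT) = exp(−0.04·2) = 0.9231
N(d₁) = N(0.22) = 0.5871;  N(d₂) = N(-0.19) = 0.4247
C = 354·0.9380·0.5871 − 358·0.9231·0.4247 = 194.9477 − 140.3505 = 54.5972

$54.60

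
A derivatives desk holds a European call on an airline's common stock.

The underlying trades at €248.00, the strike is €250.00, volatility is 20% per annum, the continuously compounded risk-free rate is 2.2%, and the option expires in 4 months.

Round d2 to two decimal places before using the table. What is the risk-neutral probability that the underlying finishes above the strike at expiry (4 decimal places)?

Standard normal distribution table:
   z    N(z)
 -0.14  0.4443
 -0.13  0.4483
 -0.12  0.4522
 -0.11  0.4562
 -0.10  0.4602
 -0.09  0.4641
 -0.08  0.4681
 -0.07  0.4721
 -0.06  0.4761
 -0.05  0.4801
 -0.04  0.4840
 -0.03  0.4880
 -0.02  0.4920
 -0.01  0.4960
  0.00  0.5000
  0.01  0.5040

σ√T = 0.2 × 0.5774 = 0.1155
d₁ = [ln(248/250) + (0.022 + 0.2²/2)·0.3333] / 0.1155 = [-0.0080 + 0.0140] / 0.1155 = 0.0517 → 0.05
d₂ = d₁ − σ√T = 0.0517 − 0.1155 = -0.0638 → -0.06
Pr(exercise) under Q = N(d₂) = 0.4761

0.4761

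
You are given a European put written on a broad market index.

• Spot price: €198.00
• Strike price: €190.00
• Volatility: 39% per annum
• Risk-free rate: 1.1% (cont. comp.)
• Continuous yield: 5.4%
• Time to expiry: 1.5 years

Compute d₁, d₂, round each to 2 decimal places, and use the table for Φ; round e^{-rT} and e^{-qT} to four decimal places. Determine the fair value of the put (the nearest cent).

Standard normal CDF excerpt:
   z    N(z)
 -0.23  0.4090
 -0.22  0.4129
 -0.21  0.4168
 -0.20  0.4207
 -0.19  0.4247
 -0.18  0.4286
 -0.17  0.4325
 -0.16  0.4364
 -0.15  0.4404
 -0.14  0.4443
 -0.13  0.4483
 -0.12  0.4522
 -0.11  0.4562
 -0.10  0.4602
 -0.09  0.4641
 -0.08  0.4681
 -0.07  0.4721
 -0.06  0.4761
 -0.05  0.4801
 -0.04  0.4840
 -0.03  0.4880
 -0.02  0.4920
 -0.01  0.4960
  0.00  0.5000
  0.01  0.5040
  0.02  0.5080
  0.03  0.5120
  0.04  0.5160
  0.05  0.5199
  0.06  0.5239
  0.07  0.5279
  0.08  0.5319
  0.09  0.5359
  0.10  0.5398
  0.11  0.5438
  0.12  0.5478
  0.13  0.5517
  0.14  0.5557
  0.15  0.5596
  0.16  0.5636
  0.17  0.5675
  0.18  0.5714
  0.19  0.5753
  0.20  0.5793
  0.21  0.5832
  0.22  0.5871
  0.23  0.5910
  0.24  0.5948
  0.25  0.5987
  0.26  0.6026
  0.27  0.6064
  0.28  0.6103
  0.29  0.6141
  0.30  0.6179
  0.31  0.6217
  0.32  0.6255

€37.22

σ√T = 0.39·√1.5 = 0.4777
d₁ = [ln(198/190) + (0.011 − 0.054 + 0.39²/2)·1.5] / 0.4777 = [0.0412 + 0.0496] / 0.4777 = 0.1901 ≈ 0.19
d₂ = d₁ − σ√T = 0.1901 − 0.4777 = -0.2875 ≈ -0.29
exp(−qT) = exp(−0.054·1.5) = 0.9222;  exp(−rT) = exp(−0.011·1.5) = 0.9836
N(−d₂) = N(0.29) = 0.6141;  N(−d₁) = N(-0.19) = 0.4247
P = 190·0.9836·0.6141 − 198·0.9222·0.4247 = 114.7655 − 77.5484 = 37.2171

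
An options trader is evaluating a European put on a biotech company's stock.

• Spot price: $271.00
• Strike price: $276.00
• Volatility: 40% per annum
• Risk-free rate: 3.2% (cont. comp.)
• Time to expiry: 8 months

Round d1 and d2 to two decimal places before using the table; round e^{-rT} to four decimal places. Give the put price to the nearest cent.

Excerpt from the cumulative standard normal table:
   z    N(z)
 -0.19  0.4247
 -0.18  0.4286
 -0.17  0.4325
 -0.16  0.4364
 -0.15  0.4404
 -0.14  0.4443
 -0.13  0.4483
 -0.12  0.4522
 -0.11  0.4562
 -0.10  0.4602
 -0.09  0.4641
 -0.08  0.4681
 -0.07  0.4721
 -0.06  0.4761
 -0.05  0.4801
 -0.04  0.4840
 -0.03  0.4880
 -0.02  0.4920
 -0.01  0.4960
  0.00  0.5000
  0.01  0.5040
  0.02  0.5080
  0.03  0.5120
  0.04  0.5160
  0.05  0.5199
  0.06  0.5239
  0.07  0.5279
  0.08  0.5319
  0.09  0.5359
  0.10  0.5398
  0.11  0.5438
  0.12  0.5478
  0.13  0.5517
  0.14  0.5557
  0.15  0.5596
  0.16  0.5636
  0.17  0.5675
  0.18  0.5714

T = 0.6667;  σ√T = 0.3266
ln(S/K) + (r + σ²/2)T = ln(271/276) + (0.032 + 0.4²/2)·0.6667 = -0.0183 + 0.0747 = 0.0564
d₁ = 0.0564 / 0.3266 = 0.1726 which rounds to 0.17
d₂ = d₁ − σ√T = 0.1726 − 0.3266 = -0.1540 which rounds to -0.15
e^(−rT) = e^(−0.032·0.6667) = 0.9789
N(−d₂) = N(0.15) = 0.5596;  N(−d₁) = N(-0.17) = 0.4325
P = 276·0.9789·0.5596 − 271·0.4325 = 151.1907 − 117.2075 = 33.9832

$33.98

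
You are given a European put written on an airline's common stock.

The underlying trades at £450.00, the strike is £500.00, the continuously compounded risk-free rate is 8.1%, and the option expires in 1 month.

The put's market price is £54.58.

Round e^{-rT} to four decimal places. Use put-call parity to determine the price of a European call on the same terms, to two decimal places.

e^(−rT) = e^(−0.081·0.08333) = 0.9933
Put-call parity: C − P = S − K·e^(−rT) = 450 − 500·0.9933 = 450 − 496.6500 = -46.6500
C = P + (C − P) = 54.58 + (-46.6500) = 7.9300

£7.93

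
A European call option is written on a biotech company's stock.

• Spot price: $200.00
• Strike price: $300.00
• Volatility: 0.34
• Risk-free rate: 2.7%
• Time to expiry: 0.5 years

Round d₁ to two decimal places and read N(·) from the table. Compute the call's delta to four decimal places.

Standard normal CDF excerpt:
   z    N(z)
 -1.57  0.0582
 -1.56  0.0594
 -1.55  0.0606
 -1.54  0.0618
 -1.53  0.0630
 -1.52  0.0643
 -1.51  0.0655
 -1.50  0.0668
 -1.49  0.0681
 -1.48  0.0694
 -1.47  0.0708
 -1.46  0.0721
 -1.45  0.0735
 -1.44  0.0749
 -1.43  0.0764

0.0655

σ√T = 0.34 × 0.7071 = 0.2404
d₁ = [ln(200/300) + (0.027 + 0.34²/2)·0.5] / 0.2404 = [-0.4055 + 0.0424] / 0.2404 = -1.5102 ⇒ -1.51
N(d₁) = N(-1.51) = 0.0655
Δ_call = N(d₁) = 0.0655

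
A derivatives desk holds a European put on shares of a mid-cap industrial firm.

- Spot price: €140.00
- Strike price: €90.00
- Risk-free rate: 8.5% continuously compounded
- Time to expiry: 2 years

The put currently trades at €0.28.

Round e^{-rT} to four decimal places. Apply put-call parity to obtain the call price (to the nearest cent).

e^(−rT) = e^(−0.085·2) = 0.8437
Put-call parity: C − P = S − K·e^(−rT) = 140 − 90·0.8437 = 140 − 75.9330 = 64.0670
C = P + (C − P) = 0.28 + (64.0670) = 64.3470

€64.35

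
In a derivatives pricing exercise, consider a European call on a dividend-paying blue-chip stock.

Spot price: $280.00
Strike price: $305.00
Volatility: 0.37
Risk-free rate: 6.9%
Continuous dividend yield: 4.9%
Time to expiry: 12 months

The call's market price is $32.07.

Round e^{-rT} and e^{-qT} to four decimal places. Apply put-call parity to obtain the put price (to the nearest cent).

$50.11

e^(−qT) = e^(−0.049·1) = 0.9522;  e^(−rT) = e^(−0.069·1) = 0.9333
Put-call parity: C − P = S·e^(−qT) − K·e^(−rT) = 280·0.9522 − 305·0.9333 = 266.6160 − 284.6565 = -18.0405
P = C − (C − P) = 32.07 − (-18.0405) = 50.1105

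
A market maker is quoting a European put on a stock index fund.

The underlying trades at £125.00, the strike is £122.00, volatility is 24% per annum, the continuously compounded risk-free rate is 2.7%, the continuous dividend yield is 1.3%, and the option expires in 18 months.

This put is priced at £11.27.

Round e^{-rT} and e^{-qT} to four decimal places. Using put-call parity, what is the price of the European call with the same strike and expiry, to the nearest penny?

exp(−qT) = exp(−0.013·1.5) = 0.9807;  exp(−rT) = exp(−0.027·1.5) = 0.9603
Put-call parity: C − P = S·e^(−qT) − K·e^(−rT) = 125·0.9807 − 122·0.9603 = 122.5875 − 117.1566 = 5.4309
C = P + (C − P) = 11.27 + (5.4309) = 16.7009

£16.70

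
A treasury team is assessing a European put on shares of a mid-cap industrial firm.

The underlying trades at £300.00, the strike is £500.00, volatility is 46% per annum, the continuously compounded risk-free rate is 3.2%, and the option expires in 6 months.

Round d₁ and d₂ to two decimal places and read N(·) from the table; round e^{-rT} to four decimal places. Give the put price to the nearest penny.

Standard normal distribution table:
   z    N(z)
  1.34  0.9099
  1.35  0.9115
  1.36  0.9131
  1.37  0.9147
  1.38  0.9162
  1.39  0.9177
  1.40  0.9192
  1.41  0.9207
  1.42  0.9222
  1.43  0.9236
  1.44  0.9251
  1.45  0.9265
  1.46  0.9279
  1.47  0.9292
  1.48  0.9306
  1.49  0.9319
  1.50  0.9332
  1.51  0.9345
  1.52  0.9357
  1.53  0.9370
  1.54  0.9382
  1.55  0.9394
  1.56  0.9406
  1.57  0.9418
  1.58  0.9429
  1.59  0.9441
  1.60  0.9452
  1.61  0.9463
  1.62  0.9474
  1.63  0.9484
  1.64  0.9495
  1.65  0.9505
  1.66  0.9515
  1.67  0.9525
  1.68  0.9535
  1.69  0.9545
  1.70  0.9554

σ√T = 0.46 × 0.7071 = 0.3253
d₁ = [ln(300/500) + (0.032 + ½·0.46²)·0.5] / (σ√T) = (-0.5108 + 0.0689) / 0.3253 = -1.3586 ≈ -1.36
d₂ = -1.3586 − 0.3253 = -1.6839 ≈ -1.68
e^(−rT) = e^(−0.032·0.5) = 0.9841
N(−d₂) = N(1.68) = 0.9535;  N(−d₁) = N(1.36) = 0.9131
P = 500·0.9841·0.9535 − 300·0.9131 = 469.1697 − 273.9300 = 195.2397

£195.24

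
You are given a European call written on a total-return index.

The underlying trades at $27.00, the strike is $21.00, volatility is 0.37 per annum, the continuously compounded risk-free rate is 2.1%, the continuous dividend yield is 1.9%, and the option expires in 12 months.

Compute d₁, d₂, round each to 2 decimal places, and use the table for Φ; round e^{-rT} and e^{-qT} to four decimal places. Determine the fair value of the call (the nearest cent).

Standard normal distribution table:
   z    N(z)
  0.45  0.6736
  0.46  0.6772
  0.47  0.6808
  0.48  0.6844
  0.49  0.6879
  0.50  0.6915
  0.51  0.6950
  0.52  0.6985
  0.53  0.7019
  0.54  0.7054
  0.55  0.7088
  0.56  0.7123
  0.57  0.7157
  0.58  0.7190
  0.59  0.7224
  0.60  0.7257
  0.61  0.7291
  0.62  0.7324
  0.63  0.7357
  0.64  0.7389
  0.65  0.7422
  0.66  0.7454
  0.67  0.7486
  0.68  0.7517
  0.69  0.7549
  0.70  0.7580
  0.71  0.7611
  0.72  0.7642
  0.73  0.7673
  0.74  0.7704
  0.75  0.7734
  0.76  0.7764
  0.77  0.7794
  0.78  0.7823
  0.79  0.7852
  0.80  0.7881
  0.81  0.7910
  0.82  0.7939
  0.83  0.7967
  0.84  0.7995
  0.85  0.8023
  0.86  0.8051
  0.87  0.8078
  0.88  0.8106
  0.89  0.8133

$7.18

σ√T = 0.37·√1 = 0.3700
d₁ = [ln(27/21) + (0.021 − 0.019 + ½·0.37²)·1] / (σ√T) = (0.2513 + 0.0704) / 0.3700 = 0.8696 ≈ 0.87
d₂ = 0.8696 − 0.3700 = 0.4996 ≈ 0.50
e^(−qT) = e^(−0.019·1) = 0.9812;  e^(−rT) = e^(−0.021·1) = 0.9792
N(d₁) = N(0.87) = 0.8078;  N(d₂) = N(0.50) = 0.6915
C = 27·0.9812·0.8078 − 21·0.9792·0.6915 = 21.4006 − 14.2195 = 7.1811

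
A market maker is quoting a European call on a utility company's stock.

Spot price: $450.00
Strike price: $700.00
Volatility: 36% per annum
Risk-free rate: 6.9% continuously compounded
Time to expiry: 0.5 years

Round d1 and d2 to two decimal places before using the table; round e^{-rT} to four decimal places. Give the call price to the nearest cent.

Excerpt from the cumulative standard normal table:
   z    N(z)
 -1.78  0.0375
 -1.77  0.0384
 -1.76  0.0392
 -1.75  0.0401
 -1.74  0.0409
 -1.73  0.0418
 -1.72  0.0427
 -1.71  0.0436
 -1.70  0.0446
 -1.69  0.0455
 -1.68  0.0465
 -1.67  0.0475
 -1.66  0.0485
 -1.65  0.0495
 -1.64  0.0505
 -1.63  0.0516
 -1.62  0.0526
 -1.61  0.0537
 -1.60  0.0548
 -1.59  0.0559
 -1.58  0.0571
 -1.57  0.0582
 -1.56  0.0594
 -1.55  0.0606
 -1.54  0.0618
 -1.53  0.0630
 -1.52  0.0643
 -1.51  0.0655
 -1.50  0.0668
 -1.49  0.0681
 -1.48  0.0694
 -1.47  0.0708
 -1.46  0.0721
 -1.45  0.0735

σ√T = 0.36 × 0.7071 = 0.2546
d₁ = [ln(450/700) + (0.069 + 0.36²/2)·0.5] / 0.2546 = [-0.4418 + 0.0669] / 0.2546 = -1.4729 ⇒ -1.47
d₂ = d₁ − σ√T = -1.4729 − 0.2546 = -1.7274 ⇒ -1.73
exp(−rT) = exp(−0.069·0.5) = 0.9661
N(d₁) = N(-1.47) = 0.0708;  N(d₂) = N(-1.73) = 0.0418
C = 450·0.0708 − 700·0.9661·0.0418 = 31.8600 − 28.2681 = 3.5919

$3.59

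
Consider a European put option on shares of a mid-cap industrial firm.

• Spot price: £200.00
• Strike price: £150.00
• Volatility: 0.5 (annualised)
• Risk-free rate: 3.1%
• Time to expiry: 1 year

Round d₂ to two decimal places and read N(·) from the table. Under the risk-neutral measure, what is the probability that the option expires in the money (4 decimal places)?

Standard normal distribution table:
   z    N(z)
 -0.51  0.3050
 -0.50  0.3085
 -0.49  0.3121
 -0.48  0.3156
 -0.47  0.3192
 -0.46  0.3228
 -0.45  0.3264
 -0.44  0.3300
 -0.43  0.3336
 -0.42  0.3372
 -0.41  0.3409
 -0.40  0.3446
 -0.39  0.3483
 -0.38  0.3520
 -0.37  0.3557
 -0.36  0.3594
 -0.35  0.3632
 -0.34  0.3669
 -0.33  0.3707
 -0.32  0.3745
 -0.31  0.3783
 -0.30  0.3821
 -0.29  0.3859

T = 1;  σ√T = 0.5000
d₁ = [ln(200/150) + (0.031 + 0.5²/2)·1] / 0.5000 = [0.2877 + 0.1560] / 0.5000 = 0.8874 → 0.89
d₂ = d₁ − σ√T = 0.8874 − 0.5000 = 0.3874 → 0.39
Risk-neutral Pr[S_T < K] = N(−d₂) = N(-0.39) = 0.3483

0.3483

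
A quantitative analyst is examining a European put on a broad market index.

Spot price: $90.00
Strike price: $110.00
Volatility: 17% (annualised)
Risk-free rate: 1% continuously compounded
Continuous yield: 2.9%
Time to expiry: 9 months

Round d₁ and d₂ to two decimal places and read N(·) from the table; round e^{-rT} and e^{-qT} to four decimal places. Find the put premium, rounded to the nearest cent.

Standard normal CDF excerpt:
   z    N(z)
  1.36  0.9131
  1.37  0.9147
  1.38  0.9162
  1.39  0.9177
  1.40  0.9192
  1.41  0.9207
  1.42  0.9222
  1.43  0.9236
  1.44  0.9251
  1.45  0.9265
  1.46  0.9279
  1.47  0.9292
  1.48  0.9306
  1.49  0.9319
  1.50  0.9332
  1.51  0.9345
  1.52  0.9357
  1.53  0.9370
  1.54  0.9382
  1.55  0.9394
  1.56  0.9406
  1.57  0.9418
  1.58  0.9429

$21.48

T = 0.75;  σ√T = 0.1472
ln(S/K) + (r − q + σ²/2)T = ln(90/110) + (0.01 − 0.029 + 0.17²/2)·0.75 = -0.2007 − 0.0034 = -0.2041
d₁ = -0.2041 / 0.1472 = -1.3862 ≈ -1.39
d₂ = d₁ − σ√T = -1.3862 − 0.1472 = -1.5334 ≈ -1.53
e^(−qT) = e^(−0.029·0.75) = 0.9785;  e^(−rT) = e^(−0.01·0.75) = 0.9925
N(−d₂) = N(1.53) = 0.9370;  N(−d₁) = N(1.39) = 0.9177
P = 110·0.9925·0.9370 − 90·0.9785·0.9177 = 102.2970 − 80.8173 = 21.4797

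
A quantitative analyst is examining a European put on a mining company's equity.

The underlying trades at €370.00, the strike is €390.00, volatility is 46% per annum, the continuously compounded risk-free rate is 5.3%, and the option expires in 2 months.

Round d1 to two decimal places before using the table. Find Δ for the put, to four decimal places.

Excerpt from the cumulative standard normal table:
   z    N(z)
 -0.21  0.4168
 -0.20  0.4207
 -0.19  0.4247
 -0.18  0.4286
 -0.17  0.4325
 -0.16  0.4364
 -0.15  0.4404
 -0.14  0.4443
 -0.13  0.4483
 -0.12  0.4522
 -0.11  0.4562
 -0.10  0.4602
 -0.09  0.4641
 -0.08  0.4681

-0.5557

σ√T = 0.46·√0.1667 = 0.1878
d₁ = [ln(370/390) + (0.053 + 0.46²/2)·0.1667] / 0.1878 = [-0.0526 + 0.0265] / 0.1878 = -0.1394 ⇒ -0.14
N(d₁) = N(-0.14) = 0.4443
Δ_put = N(d₁) − 1 = 0.4443 − 1 = -0.5557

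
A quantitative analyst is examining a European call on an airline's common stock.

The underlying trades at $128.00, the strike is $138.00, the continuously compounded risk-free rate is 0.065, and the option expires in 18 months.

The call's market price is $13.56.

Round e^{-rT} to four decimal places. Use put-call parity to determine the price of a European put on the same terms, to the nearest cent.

e^(−rT) = e^(−0.065·1.5) = 0.9071
Put-call parity: C − P = S − K·e^(−rT) = 128 − 138·0.9071 = 128 − 125.1798 = 2.8202
P = C − (C − P) = 13.56 − (2.8202) = 10.7398

$10.74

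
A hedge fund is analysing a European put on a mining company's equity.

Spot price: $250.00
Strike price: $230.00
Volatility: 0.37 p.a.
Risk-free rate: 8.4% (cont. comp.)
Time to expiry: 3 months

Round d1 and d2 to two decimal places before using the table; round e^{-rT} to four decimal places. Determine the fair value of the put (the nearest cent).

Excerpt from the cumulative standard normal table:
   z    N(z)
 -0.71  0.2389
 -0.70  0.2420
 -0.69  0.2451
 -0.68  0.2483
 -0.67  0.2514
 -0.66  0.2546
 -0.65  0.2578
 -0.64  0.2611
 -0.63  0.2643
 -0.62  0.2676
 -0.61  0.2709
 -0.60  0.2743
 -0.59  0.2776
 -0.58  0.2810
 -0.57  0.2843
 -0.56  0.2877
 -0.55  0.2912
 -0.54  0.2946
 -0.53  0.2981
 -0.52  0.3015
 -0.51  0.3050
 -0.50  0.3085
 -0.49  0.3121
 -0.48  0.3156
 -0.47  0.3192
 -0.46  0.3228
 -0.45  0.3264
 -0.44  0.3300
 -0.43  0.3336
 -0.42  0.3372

$8.24

σ√T = 0.37 × 0.5000 = 0.1850
d₁ = [ln(250/230) + (0.084 + ½·0.37²)·0.25] / (σ√T) = (0.0834 + 0.0381) / 0.1850 = 0.6567 → 0.66
d₂ = 0.6567 − 0.1850 = 0.4717 → 0.47
e^(−rT) = e^(−0.084·0.25) = 0.9792
N(−d₂) = N(-0.47) = 0.3192;  N(−d₁) = N(-0.66) = 0.2546
P = 230·0.9792·0.3192 − 250·0.2546 = 71.8889 − 63.6500 = 8.2389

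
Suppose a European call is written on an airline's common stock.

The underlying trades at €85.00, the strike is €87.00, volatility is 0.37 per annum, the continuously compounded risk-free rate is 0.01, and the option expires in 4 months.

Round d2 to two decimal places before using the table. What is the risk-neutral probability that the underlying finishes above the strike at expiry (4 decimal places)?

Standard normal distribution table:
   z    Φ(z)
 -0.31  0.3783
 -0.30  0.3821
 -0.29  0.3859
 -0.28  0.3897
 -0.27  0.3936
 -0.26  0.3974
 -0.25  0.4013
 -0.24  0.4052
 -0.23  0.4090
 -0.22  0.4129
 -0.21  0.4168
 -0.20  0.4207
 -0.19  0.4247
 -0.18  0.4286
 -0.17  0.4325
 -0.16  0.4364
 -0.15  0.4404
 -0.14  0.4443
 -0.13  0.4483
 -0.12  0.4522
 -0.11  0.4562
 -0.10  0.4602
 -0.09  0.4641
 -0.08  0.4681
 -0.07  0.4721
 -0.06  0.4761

0.4207

T = 0.3333;  σ√T = 0.2136
d₁ = [ln(85/87) + (0.01 + 0.37²/2)·0.3333] / 0.2136 = [-0.0233 + 0.0261] / 0.2136 = 0.0135 ≈ 0.01
d₂ = d₁ − σ√T = 0.0135 − 0.2136 = -0.2001 ≈ -0.20
Pr(exercise) under Q = N(d₂) = 0.4207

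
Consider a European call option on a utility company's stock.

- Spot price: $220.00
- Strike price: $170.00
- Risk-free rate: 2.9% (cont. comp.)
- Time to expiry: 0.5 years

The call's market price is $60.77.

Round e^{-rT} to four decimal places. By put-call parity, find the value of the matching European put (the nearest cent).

$8.32

e^(−rT) = e^(−0.029·0.5) = 0.9856
Put-call parity: C − P = S − K·e^(−rT) = 220 − 170·0.9856 = 220 − 167.5520 = 52.4480
P = C − (C − P) = 60.77 − (52.4480) = 8.3220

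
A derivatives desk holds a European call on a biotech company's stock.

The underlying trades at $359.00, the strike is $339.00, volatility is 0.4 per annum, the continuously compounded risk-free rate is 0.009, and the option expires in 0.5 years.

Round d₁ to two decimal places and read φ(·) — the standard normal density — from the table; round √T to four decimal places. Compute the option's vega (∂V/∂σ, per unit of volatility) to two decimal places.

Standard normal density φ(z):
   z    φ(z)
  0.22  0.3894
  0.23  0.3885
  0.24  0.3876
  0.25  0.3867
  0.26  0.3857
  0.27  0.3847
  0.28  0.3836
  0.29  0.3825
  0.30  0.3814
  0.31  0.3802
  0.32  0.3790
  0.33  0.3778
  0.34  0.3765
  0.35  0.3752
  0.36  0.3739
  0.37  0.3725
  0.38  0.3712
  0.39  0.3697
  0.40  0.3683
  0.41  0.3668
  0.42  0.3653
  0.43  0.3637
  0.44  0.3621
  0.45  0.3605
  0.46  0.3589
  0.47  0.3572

T = 0.5;  σ√T = 0.2828
d₁ = [ln(359/339) + (0.009 + 0.4²/2)·0.5] / 0.2828 = [0.0573 + 0.0445] / 0.2828 = 0.3600 which rounds to 0.36
√T = √0.5 = 0.7071
φ(d₁) = φ(0.36) = 0.3739
vega = S·φ(d₁)·√T = 359·0.3739·0.7071 = 94.9141

94.91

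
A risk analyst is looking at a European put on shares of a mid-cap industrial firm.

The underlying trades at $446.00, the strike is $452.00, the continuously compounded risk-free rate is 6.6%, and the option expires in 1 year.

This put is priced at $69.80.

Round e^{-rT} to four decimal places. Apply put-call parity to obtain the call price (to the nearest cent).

$92.68

exp(−rT) = exp(−0.066·1) = 0.9361
Put-call parity: C − P = S − K·e^(−rT) = 446 − 452·0.9361 = 446 − 423.1172 = 22.8828
C = P + (C − P) = 69.80 + (22.8828) = 92.6828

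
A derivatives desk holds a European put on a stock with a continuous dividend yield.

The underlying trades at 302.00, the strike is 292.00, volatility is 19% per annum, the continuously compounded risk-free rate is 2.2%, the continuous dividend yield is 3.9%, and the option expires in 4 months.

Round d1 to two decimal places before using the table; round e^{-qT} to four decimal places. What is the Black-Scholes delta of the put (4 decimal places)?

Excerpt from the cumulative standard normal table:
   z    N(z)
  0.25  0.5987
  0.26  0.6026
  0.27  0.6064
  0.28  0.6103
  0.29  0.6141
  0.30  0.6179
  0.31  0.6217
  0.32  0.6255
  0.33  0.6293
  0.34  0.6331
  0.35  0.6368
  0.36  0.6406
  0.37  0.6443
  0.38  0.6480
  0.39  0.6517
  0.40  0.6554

T = 0.3333;  σ√T = 0.1097
d₁ = [ln(302/292) + (0.022 − 0.039 + ½·0.19²)·0.3333] / (σ√T) = (0.0337 + 0.0003) / 0.1097 = 0.3102 which rounds to 0.31
N(d₁) = N(0.31) = 0.6217
Δ_put = exp(−qT)·(N(d₁) − 1) = 0.9871·(0.6217 − 1) = -0.3734

-0.3734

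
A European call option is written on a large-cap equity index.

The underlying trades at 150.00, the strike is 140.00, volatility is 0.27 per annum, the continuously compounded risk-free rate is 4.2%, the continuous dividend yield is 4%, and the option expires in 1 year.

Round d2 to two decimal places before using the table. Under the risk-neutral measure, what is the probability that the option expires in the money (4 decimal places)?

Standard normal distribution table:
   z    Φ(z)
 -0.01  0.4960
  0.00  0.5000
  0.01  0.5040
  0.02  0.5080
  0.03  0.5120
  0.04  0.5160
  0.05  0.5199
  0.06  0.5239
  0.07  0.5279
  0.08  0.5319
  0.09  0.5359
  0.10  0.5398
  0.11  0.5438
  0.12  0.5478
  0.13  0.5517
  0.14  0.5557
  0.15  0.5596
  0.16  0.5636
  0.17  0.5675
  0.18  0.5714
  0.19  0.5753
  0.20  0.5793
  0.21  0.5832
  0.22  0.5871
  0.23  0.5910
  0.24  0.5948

σ√T = 0.27·√1 = 0.2700
d₁ = [ln(150/140) + (0.042 − 0.04 + 0.27²/2)·1] / 0.2700 = [0.0690 + 0.0385] / 0.2700 = 0.3979 which rounds to 0.40
d₂ = d₁ − σ√T = 0.3979 − 0.2700 = 0.1279 which rounds to 0.13
Risk-neutral Pr[S_T > K] = N(d₂) = N(0.13) = 0.5517

0.5517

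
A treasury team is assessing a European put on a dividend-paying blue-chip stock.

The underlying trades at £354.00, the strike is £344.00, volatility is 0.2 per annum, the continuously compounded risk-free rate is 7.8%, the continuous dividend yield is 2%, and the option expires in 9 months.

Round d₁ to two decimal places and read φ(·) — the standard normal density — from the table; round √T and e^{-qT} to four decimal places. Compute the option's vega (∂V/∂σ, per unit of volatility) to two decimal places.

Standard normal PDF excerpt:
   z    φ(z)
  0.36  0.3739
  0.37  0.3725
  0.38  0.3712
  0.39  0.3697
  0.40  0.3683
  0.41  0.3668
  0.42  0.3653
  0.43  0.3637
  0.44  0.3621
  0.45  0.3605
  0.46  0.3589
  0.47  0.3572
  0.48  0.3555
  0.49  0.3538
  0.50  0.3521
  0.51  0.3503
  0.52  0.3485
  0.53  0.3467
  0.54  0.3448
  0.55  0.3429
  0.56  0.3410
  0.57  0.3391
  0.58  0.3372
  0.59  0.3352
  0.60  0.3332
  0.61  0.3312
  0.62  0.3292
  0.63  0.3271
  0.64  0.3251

σ√T = 0.2 × 0.8660 = 0.1732
d₁ = [ln(354/344) + (0.078 − 0.02 + ½·0.2²)·0.75] / (σ√T) = (0.0287 + 0.0585) / 0.1732 = 0.5032 ≈ 0.50
√T = √0.75 = 0.8660
φ(d₁) = φ(0.50) = 0.3521
e^(−qT) = e^(−0.02·0.75) = 0.9851
vega = S·e^(−qT)·φ(d₁)·√T = 354·0.9851·0.3521·0.8660 = 106.3329

106.33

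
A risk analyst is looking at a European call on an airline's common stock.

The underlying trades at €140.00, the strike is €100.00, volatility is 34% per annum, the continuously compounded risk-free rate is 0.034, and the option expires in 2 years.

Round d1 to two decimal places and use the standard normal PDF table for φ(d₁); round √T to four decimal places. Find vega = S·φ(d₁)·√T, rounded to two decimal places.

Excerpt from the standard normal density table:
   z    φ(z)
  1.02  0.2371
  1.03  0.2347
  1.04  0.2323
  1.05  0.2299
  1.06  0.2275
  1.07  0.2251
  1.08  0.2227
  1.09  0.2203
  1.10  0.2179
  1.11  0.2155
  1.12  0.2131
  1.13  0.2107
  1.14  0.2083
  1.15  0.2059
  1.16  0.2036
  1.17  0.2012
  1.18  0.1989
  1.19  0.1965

44.09

T = 2;  σ√T = 0.4808
d₁ = [ln(140/100) + (0.034 + ½·0.34²)·2] / (σ√T) = (0.3365 + 0.1836) / 0.4808 = 1.0816 which rounds to 1.08
√T = √2 = 1.4142
φ(d₁) = φ(1.08) = 0.2227
vega = S·φ(d₁)·√T = 140·0.2227·1.4142 = 44.0919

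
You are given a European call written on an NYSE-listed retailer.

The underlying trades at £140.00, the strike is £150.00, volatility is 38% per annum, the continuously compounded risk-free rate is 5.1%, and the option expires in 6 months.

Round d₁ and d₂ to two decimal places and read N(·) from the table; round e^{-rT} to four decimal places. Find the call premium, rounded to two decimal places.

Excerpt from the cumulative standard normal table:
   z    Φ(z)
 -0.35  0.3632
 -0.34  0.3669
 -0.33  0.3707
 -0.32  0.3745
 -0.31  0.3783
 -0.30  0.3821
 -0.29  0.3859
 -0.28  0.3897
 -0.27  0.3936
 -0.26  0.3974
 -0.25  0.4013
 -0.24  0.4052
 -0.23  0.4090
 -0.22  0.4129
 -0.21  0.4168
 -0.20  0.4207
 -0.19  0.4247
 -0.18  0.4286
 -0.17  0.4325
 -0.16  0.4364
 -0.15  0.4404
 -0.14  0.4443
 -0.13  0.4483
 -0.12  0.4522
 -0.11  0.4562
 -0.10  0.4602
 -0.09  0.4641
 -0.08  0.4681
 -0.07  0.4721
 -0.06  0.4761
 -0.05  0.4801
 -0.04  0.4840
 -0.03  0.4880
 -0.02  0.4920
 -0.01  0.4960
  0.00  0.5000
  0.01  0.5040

T = 0.5;  σ√T = 0.2687
d₁ = [ln(140/150) + (0.051 + ½·0.38²)·0.5] / (σ√T) = (-0.0690 + 0.0616) / 0.2687 = -0.0275 ≈ -0.03
d₂ = -0.0275 − 0.2687 = -0.2962 ≈ -0.30
exp(−rT) = exp(−0.051·0.5) = 0.9748
C = 140·N(-0.03) − 150·0.9748·N(-0.30) = 140·0.4880 − 150·0.9748·0.3821 = 68.3200 − 55.8707 = 12.4493

£12.45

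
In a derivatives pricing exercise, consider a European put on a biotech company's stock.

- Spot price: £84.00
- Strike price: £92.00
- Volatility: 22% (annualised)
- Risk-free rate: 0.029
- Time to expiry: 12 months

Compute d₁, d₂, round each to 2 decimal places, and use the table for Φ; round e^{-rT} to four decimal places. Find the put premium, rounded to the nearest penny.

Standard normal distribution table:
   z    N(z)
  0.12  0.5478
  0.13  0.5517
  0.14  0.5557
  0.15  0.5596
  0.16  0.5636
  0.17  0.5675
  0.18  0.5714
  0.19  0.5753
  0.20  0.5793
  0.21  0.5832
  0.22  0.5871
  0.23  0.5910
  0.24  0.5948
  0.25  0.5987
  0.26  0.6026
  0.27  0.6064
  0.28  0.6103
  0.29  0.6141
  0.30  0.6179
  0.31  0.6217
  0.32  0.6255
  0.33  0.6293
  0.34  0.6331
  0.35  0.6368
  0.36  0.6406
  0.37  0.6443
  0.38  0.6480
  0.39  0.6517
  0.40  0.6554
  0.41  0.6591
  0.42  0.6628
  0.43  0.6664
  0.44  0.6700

T = 1;  σ√T = 0.2200
ln(S/K) + (r + σ²/2)T = ln(84/92) + (0.029 + 0.22²/2)·1 = -0.0910 + 0.0532 = -0.0378
d₁ = -0.0378 / 0.2200 = -0.1717 ≈ -0.17
d₂ = d₁ − σ√T = -0.1717 − 0.2200 = -0.3917 ≈ -0.39
exp(−rT) = exp(−0.029·1) = 0.9714
P = 92·0.9714·N(0.39) − 84·N(0.17) = 92·0.9714·0.6517 − 84·0.5675 = 58.2416 − 47.6700 = 10.5716

£10.57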